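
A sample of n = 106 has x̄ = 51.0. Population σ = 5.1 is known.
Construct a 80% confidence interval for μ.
(50.36, 51.64)

z-interval (σ known):
z* = 1.282 for 80% confidence

Margin of error = z* · σ/√n = 1.282 · 5.1/√106 = 0.64

CI: (51.0 - 0.64, 51.0 + 0.64) = (50.36, 51.64)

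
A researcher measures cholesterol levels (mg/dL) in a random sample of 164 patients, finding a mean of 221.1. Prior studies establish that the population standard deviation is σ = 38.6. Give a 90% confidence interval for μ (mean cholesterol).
(216.14, 226.06)

z-interval (σ known):
z* = 1.645 for 90% confidence

Margin of error = z* · σ/√n = 1.645 · 38.6/√164 = 4.96

CI: (221.1 - 4.96, 221.1 + 4.96) = (216.14, 226.06)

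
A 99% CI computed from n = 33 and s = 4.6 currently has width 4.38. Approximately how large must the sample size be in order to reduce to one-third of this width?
n ≈ 297

CI width ∝ 1/√n
To reduce width by factor 3, need √n to grow by 3 → need 3² = 9 times as many samples.

Current: n = 33, width = 4.38
New: n = 297, width ≈ 1.38

Width reduced by factor of 4.38/1.38 = 3.17.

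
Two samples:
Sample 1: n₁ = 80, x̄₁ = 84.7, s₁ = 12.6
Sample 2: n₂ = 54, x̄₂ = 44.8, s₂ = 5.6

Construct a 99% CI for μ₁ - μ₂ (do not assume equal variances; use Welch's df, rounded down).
(35.71, 44.09)

Difference: x̄₁ - x̄₂ = 39.90
SE = √(s₁²/n₁ + s₂²/n₂) = √(12.6²/80 + 5.6²/54) = 1.6016
df = 117.06 → 117 (Welch–Satterthwaite, rounded down)
t* = 2.619

CI: 39.90 ± 2.619 · 1.6016 = 39.90 ± 4.19 = (35.71, 44.09)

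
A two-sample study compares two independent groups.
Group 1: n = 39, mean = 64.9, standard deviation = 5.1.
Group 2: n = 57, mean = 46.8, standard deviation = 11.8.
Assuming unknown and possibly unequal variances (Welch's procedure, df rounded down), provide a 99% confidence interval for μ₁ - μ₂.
(13.45, 22.75)

Difference: x̄₁ - x̄₂ = 18.10
SE = √(s₁²/n₁ + s₂²/n₂) = √(5.1²/39 + 11.8²/57) = 1.7634
df = 81.77 → 81 (Welch–Satterthwaite, rounded down)
t* = 2.638

CI: 18.10 ± 2.638 · 1.7634 = 18.10 ± 4.65 = (13.45, 22.75)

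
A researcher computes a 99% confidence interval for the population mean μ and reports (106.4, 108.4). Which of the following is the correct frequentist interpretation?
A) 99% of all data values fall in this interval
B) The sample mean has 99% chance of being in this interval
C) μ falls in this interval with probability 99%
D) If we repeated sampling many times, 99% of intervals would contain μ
D

A) Wrong — a CI is about the parameter μ, not individual data values.
B) Wrong — x̄ is observed and sits in the interval by construction.
C) Wrong — μ is fixed; the randomness lives in the interval, not in μ.
D) Correct — this is the frequentist long-run coverage interpretation.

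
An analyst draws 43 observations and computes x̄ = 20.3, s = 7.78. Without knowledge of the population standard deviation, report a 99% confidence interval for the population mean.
(17.10, 23.50)

t-interval (σ unknown):
df = n - 1 = 42
t* = 2.698 for 99% confidence

Margin of error = t* · s/√n = 2.698 · 7.78/√43 = 3.20

CI: (17.10, 23.50)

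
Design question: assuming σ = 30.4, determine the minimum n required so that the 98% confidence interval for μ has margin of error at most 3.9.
n ≥ 329

For margin E ≤ 3.9:
n ≥ (z* · σ / E)²
n ≥ (2.326 · 30.4 / 3.9)²
n ≥ 328.73

Minimum n = 329 (rounding up)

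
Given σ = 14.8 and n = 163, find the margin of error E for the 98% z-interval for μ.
Margin of error = 2.70

Margin of error = z* · σ/√n
= 2.326 · 14.8/√163
= 2.326 · 14.8/12.7671
= 2.70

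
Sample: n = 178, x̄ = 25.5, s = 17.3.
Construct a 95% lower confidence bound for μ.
μ ≥ 23.36

Lower bound (one-sided):
t* = 1.654 (one-sided for 95%)
Lower bound = x̄ - t* · s/√n = 25.5 - 1.654 · 17.3/√178 = 23.36

We are 95% confident that μ ≥ 23.36.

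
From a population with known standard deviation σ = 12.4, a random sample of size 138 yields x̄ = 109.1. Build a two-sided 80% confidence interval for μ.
(107.75, 110.45)

z-interval (σ known):
z* = 1.282 for 80% confidence

Margin of error = z* · σ/√n = 1.282 · 12.4/√138 = 1.35

CI: (109.1 - 1.35, 109.1 + 1.35) = (107.75, 110.45)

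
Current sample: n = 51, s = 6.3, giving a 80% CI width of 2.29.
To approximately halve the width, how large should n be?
n ≈ 204

CI width ∝ 1/√n
To reduce width by factor 2, need √n to grow by 2 → need 2² = 4 times as many samples.

Current: n = 51, width = 2.29
New: n = 204, width ≈ 1.13

Width reduced by factor of 2.29/1.13 = 2.03.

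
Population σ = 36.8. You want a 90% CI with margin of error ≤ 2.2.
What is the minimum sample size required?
n ≥ 758

For margin E ≤ 2.2:
n ≥ (z* · σ / E)²
n ≥ (1.645 · 36.8 / 2.2)²
n ≥ 757.15

Minimum n = 758 (rounding up)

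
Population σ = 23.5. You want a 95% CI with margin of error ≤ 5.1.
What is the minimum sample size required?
n ≥ 82

For margin E ≤ 5.1:
n ≥ (z* · σ / E)²
n ≥ (1.960 · 23.5 / 5.1)²
n ≥ 81.57

Minimum n = 82 (rounding up)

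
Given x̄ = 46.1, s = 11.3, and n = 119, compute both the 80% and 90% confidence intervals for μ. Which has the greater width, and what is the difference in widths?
90% CI is wider by 0.76

df = 118
80% CI: t* = 1.289, (44.76, 47.44), width = 2 · t* · s/√n = 2.67
90% CI: t* = 1.658, (44.38, 47.82), width = 2 · t* · s/√n = 3.43

The 90% CI is wider by 3.43 - 2.67 = 0.76.
Higher confidence requires a wider interval.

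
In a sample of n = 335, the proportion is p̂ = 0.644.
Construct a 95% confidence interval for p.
(0.593, 0.695)

Proportion CI:
SE = √(p̂(1-p̂)/n) = √(0.644 · 0.356 / 335) = 0.02616

z* = 1.960
Margin = z* · SE = 1.960 · 0.02616 = 0.0513

CI: 0.644 ± 0.0513 = (0.593, 0.695)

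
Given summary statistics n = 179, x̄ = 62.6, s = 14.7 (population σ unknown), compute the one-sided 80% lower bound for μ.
μ ≥ 61.67

Lower bound (one-sided):
t* = 0.844 (one-sided for 80%)
Lower bound = x̄ - t* · s/√n = 62.6 - 0.844 · 14.7/√179 = 61.67

We are 80% confident that μ ≥ 61.67.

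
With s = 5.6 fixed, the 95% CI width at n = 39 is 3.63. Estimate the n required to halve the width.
n ≈ 156

CI width ∝ 1/√n
To reduce width by factor 2, need √n to grow by 2 → need 2² = 4 times as many samples.

Current: n = 39, width = 3.63
New: n = 156, width ≈ 1.77

Width reduced by factor of 3.63/1.77 = 2.05.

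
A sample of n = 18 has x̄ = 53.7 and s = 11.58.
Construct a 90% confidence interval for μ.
(48.95, 58.45)

t-interval (σ unknown):
df = n - 1 = 17
t* = 1.740 for 90% confidence

Margin of error = t* · s/√n = 1.740 · 11.58/√18 = 4.75

CI: (48.95, 58.45)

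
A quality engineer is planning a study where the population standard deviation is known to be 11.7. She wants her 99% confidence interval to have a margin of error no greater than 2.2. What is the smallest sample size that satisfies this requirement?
n ≥ 188

For margin E ≤ 2.2:
n ≥ (z* · σ / E)²
n ≥ (2.576 · 11.7 / 2.2)²
n ≥ 187.68

Minimum n = 188 (rounding up)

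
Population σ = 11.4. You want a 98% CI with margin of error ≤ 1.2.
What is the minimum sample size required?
n ≥ 489

For margin E ≤ 1.2:
n ≥ (z* · σ / E)²
n ≥ (2.326 · 11.4 / 1.2)²
n ≥ 488.28

Minimum n = 489 (rounding up)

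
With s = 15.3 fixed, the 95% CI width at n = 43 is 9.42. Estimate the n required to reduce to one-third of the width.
n ≈ 387

CI width ∝ 1/√n
To reduce width by factor 3, need √n to grow by 3 → need 3² = 9 times as many samples.

Current: n = 43, width = 9.42
New: n = 387, width ≈ 3.06

Width reduced by factor of 9.42/3.06 = 3.08.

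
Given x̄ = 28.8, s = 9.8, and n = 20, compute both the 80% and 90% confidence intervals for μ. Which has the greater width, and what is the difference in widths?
90% CI is wider by 1.76

df = 19
80% CI: t* = 1.328, (25.89, 31.71), width = 2 · t* · s/√n = 5.82
90% CI: t* = 1.729, (25.01, 32.59), width = 2 · t* · s/√n = 7.58

The 90% CI is wider by 7.58 - 5.82 = 1.76.
Higher confidence requires a wider interval.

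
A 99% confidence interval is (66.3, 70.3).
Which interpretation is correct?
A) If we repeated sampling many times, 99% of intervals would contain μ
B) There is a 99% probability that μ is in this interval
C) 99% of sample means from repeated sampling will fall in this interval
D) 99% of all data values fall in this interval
A

A) Correct — this is the frequentist long-run coverage interpretation.
B) Wrong — μ is fixed; the randomness lives in the interval, not in μ.
C) Wrong — coverage applies to intervals containing μ, not to future x̄ values.
D) Wrong — a CI is about the parameter μ, not individual data values.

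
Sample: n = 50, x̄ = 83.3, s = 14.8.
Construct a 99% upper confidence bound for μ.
μ ≤ 88.33

Upper bound (one-sided):
t* = 2.405 (one-sided for 99%)
Upper bound = x̄ + t* · s/√n = 83.3 + 2.405 · 14.8/√50 = 88.33

We are 99% confident that μ ≤ 88.33.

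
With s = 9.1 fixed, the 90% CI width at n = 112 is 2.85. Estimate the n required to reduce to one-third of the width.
n ≈ 1008

CI width ∝ 1/√n
To reduce width by factor 3, need √n to grow by 3 → need 3² = 9 times as many samples.

Current: n = 112, width = 2.85
New: n = 1008, width ≈ 0.94

Width reduced by factor of 2.85/0.94 = 3.03.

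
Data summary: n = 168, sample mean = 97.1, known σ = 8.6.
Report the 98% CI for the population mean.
(95.56, 98.64)

z-interval (σ known):
z* = 2.326 for 98% confidence

Margin of error = z* · σ/√n = 2.326 · 8.6/√168 = 1.54

CI: (97.1 - 1.54, 97.1 + 1.54) = (95.56, 98.64)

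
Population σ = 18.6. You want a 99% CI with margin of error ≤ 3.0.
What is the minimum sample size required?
n ≥ 256

For margin E ≤ 3.0:
n ≥ (z* · σ / E)²
n ≥ (2.576 · 18.6 / 3.0)²
n ≥ 255.08

Minimum n = 256 (rounding up)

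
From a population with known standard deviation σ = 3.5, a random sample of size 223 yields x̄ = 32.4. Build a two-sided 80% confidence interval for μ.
(32.10, 32.70)

z-interval (σ known):
z* = 1.282 for 80% confidence

Margin of error = z* · σ/√n = 1.282 · 3.5/√223 = 0.30

CI: (32.4 - 0.30, 32.4 + 0.30) = (32.10, 32.70)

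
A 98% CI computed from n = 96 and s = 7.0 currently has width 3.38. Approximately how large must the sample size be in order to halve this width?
n ≈ 384

CI width ∝ 1/√n
To reduce width by factor 2, need √n to grow by 2 → need 2² = 4 times as many samples.

Current: n = 96, width = 3.38
New: n = 384, width ≈ 1.67

Width reduced by factor of 3.38/1.67 = 2.02.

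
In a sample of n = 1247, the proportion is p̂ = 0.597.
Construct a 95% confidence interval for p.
(0.570, 0.624)

Proportion CI:
SE = √(p̂(1-p̂)/n) = √(0.597 · 0.403 / 1247) = 0.01389

z* = 1.960
Margin = z* · SE = 1.960 · 0.01389 = 0.0272

CI: 0.597 ± 0.0272 = (0.570, 0.624)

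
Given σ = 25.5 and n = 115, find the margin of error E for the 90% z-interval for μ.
Margin of error = 3.91

Margin of error = z* · σ/√n
= 1.645 · 25.5/√115
= 1.645 · 25.5/10.7238
= 3.91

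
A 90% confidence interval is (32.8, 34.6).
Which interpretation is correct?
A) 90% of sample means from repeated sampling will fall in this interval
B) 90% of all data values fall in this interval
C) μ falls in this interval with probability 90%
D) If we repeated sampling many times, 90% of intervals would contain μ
D

A) Wrong — coverage applies to intervals containing μ, not to future x̄ values.
B) Wrong — a CI is about the parameter μ, not individual data values.
C) Wrong — μ is fixed; the randomness lives in the interval, not in μ.
D) Correct — this is the frequentist long-run coverage interpretation.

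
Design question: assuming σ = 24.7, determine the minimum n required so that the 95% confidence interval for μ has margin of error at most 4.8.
n ≥ 102

For margin E ≤ 4.8:
n ≥ (z* · σ / E)²
n ≥ (1.960 · 24.7 / 4.8)²
n ≥ 101.72

Minimum n = 102 (rounding up)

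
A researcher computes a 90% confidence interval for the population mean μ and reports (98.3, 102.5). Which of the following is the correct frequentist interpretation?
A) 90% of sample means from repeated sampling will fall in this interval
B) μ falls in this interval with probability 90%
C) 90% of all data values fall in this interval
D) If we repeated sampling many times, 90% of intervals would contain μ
D

A) Wrong — coverage applies to intervals containing μ, not to future x̄ values.
B) Wrong — μ is fixed; the randomness lives in the interval, not in μ.
C) Wrong — a CI is about the parameter μ, not individual data values.
D) Correct — this is the frequentist long-run coverage interpretation.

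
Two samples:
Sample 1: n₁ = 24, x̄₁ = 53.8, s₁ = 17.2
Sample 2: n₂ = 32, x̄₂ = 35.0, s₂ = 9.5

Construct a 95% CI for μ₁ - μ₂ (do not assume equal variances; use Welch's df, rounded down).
(10.88, 26.72)

Difference: x̄₁ - x̄₂ = 18.80
SE = √(s₁²/n₁ + s₂²/n₂) = √(17.2²/24 + 9.5²/32) = 3.8919
df = 33.43 → 33 (Welch–Satterthwaite, rounded down)
t* = 2.035

CI: 18.80 ± 2.035 · 3.8919 = 18.80 ± 7.92 = (10.88, 26.72)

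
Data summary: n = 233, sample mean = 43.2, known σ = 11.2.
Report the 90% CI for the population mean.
(41.99, 44.41)

z-interval (σ known):
z* = 1.645 for 90% confidence

Margin of error = z* · σ/√n = 1.645 · 11.2/√233 = 1.21

CI: (43.2 - 1.21, 43.2 + 1.21) = (41.99, 44.41)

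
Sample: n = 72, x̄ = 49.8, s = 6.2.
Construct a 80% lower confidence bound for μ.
μ ≥ 49.18

Lower bound (one-sided):
t* = 0.847 (one-sided for 80%)
Lower bound = x̄ - t* · s/√n = 49.8 - 0.847 · 6.2/√72 = 49.18

We are 80% confident that μ ≥ 49.18.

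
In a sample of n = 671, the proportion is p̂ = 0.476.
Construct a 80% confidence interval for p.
(0.451, 0.501)

Proportion CI:
SE = √(p̂(1-p̂)/n) = √(0.476 · 0.524 / 671) = 0.01928

z* = 1.282
Margin = z* · SE = 1.282 · 0.01928 = 0.0247

CI: 0.476 ± 0.0247 = (0.451, 0.501)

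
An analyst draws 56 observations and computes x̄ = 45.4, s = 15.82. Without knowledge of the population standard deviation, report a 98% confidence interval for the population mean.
(40.33, 50.47)

t-interval (σ unknown):
df = n - 1 = 55
t* = 2.396 for 98% confidence

Margin of error = t* · s/√n = 2.396 · 15.82/√56 = 5.07

CI: (40.33, 50.47)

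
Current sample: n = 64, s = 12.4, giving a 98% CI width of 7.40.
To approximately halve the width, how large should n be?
n ≈ 256

CI width ∝ 1/√n
To reduce width by factor 2, need √n to grow by 2 → need 2² = 4 times as many samples.

Current: n = 64, width = 7.40
New: n = 256, width ≈ 3.63

Width reduced by factor of 7.40/3.63 = 2.04.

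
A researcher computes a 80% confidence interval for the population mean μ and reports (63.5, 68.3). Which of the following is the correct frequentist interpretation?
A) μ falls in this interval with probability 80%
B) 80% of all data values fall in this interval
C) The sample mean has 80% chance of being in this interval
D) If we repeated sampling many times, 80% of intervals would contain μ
D

A) Wrong — μ is fixed; the randomness lives in the interval, not in μ.
B) Wrong — a CI is about the parameter μ, not individual data values.
C) Wrong — x̄ is observed and sits in the interval by construction.
D) Correct — this is the frequentist long-run coverage interpretation.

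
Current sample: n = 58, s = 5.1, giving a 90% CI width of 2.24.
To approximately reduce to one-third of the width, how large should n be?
n ≈ 522

CI width ∝ 1/√n
To reduce width by factor 3, need √n to grow by 3 → need 3² = 9 times as many samples.

Current: n = 58, width = 2.24
New: n = 522, width ≈ 0.74

Width reduced by factor of 2.24/0.74 = 3.03.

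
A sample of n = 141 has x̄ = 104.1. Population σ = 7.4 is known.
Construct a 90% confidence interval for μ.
(103.07, 105.13)

z-interval (σ known):
z* = 1.645 for 90% confidence

Margin of error = z* · σ/√n = 1.645 · 7.4/√141 = 1.03

CI: (104.1 - 1.03, 104.1 + 1.03) = (103.07, 105.13)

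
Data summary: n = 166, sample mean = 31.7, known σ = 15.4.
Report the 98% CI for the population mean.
(28.92, 34.48)

z-interval (σ known):
z* = 2.326 for 98% confidence

Margin of error = z* · σ/√n = 2.326 · 15.4/√166 = 2.78

CI: (31.7 - 2.78, 31.7 + 2.78) = (28.92, 34.48)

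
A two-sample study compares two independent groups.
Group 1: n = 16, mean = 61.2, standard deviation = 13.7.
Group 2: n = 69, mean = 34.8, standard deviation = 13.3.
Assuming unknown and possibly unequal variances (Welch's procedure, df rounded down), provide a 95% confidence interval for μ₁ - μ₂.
(18.56, 34.24)

Difference: x̄₁ - x̄₂ = 26.40
SE = √(s₁²/n₁ + s₂²/n₂) = √(13.7²/16 + 13.3²/69) = 3.7808
df = 22.04 → 22 (Welch–Satterthwaite, rounded down)
t* = 2.074

CI: 26.40 ± 2.074 · 3.7808 = 26.40 ± 7.84 = (18.56, 34.24)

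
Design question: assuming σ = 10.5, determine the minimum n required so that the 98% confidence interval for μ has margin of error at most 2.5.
n ≥ 96

For margin E ≤ 2.5:
n ≥ (z* · σ / E)²
n ≥ (2.326 · 10.5 / 2.5)²
n ≥ 95.44

Minimum n = 96 (rounding up)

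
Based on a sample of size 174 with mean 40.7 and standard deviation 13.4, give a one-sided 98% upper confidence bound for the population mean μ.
μ ≤ 42.80

Upper bound (one-sided):
t* = 2.069 (one-sided for 98%)
Upper bound = x̄ + t* · s/√n = 40.7 + 2.069 · 13.4/√174 = 42.80

We are 98% confident that μ ≤ 42.80.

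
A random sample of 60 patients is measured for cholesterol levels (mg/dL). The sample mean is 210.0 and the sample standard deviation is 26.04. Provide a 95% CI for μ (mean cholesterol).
(203.27, 216.73)

t-interval (σ unknown):
df = n - 1 = 59
t* = 2.001 for 95% confidence

Margin of error = t* · s/√n = 2.001 · 26.04/√60 = 6.73

CI: (203.27, 216.73)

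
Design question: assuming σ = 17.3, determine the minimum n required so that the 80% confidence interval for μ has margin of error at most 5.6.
n ≥ 16

For margin E ≤ 5.6:
n ≥ (z* · σ / E)²
n ≥ (1.282 · 17.3 / 5.6)²
n ≥ 15.69

Minimum n = 16 (rounding up)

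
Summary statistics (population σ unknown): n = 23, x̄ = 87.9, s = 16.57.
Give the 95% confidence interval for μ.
(80.73, 95.07)

t-interval (σ unknown):
df = n - 1 = 22
t* = 2.074 for 95% confidence

Margin of error = t* · s/√n = 2.074 · 16.57/√23 = 7.17

CI: (80.73, 95.07)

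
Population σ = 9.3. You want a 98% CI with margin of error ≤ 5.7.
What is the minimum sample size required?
n ≥ 15

For margin E ≤ 5.7:
n ≥ (z* · σ / E)²
n ≥ (2.326 · 9.3 / 5.7)²
n ≥ 14.40

Minimum n = 15 (rounding up)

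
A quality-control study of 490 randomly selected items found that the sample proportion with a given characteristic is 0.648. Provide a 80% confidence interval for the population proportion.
(0.620, 0.676)

Proportion CI:
SE = √(p̂(1-p̂)/n) = √(0.648 · 0.352 / 490) = 0.02158

z* = 1.282
Margin = z* · SE = 1.282 · 0.02158 = 0.0277

CI: 0.648 ± 0.0277 = (0.620, 0.676)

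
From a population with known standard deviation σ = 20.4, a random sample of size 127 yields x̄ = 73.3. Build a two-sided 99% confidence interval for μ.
(68.64, 77.96)

z-interval (σ known):
z* = 2.576 for 99% confidence

Margin of error = z* · σ/√n = 2.576 · 20.4/√127 = 4.66

CI: (73.3 - 4.66, 73.3 + 4.66) = (68.64, 77.96)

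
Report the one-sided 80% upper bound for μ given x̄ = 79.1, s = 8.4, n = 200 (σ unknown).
μ ≤ 79.60

Upper bound (one-sided):
t* = 0.843 (one-sided for 80%)
Upper bound = x̄ + t* · s/√n = 79.1 + 0.843 · 8.4/√200 = 79.60

We are 80% confident that μ ≤ 79.60.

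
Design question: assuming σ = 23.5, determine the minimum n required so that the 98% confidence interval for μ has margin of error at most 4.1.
n ≥ 178

For margin E ≤ 4.1:
n ≥ (z* · σ / E)²
n ≥ (2.326 · 23.5 / 4.1)²
n ≥ 177.74

Minimum n = 178 (rounding up)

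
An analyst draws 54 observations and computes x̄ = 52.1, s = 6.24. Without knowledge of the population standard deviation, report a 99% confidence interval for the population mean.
(49.83, 54.37)

t-interval (σ unknown):
df = n - 1 = 53
t* = 2.672 for 99% confidence

Margin of error = t* · s/√n = 2.672 · 6.24/√54 = 2.27

CI: (49.83, 54.37)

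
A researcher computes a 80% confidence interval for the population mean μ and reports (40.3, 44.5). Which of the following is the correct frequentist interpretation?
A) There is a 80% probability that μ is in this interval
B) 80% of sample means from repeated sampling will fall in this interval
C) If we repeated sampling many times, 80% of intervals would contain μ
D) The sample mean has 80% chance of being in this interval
C

A) Wrong — μ is fixed; the randomness lives in the interval, not in μ.
B) Wrong — coverage applies to intervals containing μ, not to future x̄ values.
C) Correct — this is the frequentist long-run coverage interpretation.
D) Wrong — x̄ is observed and sits in the interval by construction.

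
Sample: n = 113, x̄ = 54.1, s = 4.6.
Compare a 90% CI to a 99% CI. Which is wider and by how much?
99% CI is wider by 0.83

df = 112
90% CI: t* = 1.659, (53.38, 54.82), width = 2 · t* · s/√n = 1.44
99% CI: t* = 2.620, (52.97, 55.23), width = 2 · t* · s/√n = 2.27

The 99% CI is wider by 2.27 - 1.44 = 0.83.
Higher confidence requires a wider interval.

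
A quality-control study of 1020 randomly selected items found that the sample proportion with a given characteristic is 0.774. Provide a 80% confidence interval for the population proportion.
(0.757, 0.791)

Proportion CI:
SE = √(p̂(1-p̂)/n) = √(0.774 · 0.226 / 1020) = 0.01310

z* = 1.282
Margin = z* · SE = 1.282 · 0.01310 = 0.0168

CI: 0.774 ± 0.0168 = (0.757, 0.791)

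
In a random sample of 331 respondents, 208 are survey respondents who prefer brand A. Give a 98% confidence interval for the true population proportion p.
(0.567, 0.690)

Proportion CI:
p̂ = 208/331 = 0.62840
SE = √(p̂(1-p̂)/n) = √(0.62840 · 0.37160 / 331) = 0.02656

z* = 2.326
Margin = z* · SE = 2.326 · 0.02656 = 0.0618

CI: 0.62840 ± 0.0618 = (0.567, 0.690)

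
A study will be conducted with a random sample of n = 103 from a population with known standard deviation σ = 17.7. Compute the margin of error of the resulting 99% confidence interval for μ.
Margin of error = 4.49

Margin of error = z* · σ/√n
= 2.576 · 17.7/√103
= 2.576 · 17.7/10.1489
= 4.49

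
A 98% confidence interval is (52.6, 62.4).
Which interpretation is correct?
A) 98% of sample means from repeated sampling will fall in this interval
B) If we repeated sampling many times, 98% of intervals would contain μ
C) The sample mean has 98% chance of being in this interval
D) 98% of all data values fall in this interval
B

A) Wrong — coverage applies to intervals containing μ, not to future x̄ values.
B) Correct — this is the frequentist long-run coverage interpretation.
C) Wrong — x̄ is observed and sits in the interval by construction.
D) Wrong — a CI is about the parameter μ, not individual data values.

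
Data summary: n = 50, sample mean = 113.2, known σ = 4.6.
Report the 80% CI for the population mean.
(112.37, 114.03)

z-interval (σ known):
z* = 1.282 for 80% confidence

Margin of error = z* · σ/√n = 1.282 · 4.6/√50 = 0.83

CI: (113.2 - 0.83, 113.2 + 0.83) = (112.37, 114.03)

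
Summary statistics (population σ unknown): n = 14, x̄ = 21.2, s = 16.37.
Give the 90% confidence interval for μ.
(13.45, 28.95)

t-interval (σ unknown):
df = n - 1 = 13
t* = 1.771 for 90% confidence

Margin of error = t* · s/√n = 1.771 · 16.37/√14 = 7.75

CI: (13.45, 28.95)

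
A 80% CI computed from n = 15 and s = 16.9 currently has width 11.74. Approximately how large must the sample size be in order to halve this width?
n ≈ 60

CI width ∝ 1/√n
To reduce width by factor 2, need √n to grow by 2 → need 2² = 4 times as many samples.

Current: n = 15, width = 11.74
New: n = 60, width ≈ 5.66

Width reduced by factor of 11.74/5.66 = 2.07.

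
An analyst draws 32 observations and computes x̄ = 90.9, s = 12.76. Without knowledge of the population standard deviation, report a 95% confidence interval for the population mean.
(86.30, 95.50)

t-interval (σ unknown):
df = n - 1 = 31
t* = 2.040 for 95% confidence

Margin of error = t* · s/√n = 2.040 · 12.76/√32 = 4.60

CI: (86.30, 95.50)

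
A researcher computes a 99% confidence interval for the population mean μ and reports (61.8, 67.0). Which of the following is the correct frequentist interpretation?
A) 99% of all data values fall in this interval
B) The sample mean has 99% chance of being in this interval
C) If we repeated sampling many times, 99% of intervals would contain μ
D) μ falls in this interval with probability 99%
C

A) Wrong — a CI is about the parameter μ, not individual data values.
B) Wrong — x̄ is observed and sits in the interval by construction.
C) Correct — this is the frequentist long-run coverage interpretation.
D) Wrong — μ is fixed; the randomness lives in the interval, not in μ.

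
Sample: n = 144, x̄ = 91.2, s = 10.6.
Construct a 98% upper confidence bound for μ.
μ ≤ 93.03

Upper bound (one-sided):
t* = 2.073 (one-sided for 98%)
Upper bound = x̄ + t* · s/√n = 91.2 + 2.073 · 10.6/√144 = 93.03

We are 98% confident that μ ≤ 93.03.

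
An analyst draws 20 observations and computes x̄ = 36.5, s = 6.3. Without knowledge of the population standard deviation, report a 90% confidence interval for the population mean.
(34.06, 38.94)

t-interval (σ unknown):
df = n - 1 = 19
t* = 1.729 for 90% confidence

Margin of error = t* · s/√n = 1.729 · 6.3/√20 = 2.44

CI: (34.06, 38.94)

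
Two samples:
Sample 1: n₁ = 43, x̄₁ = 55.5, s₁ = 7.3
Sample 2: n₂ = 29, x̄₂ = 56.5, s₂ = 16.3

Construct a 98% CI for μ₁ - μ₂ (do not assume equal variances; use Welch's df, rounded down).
(-8.86, 6.86)

Difference: x̄₁ - x̄₂ = -1.00
SE = √(s₁²/n₁ + s₂²/n₂) = √(7.3²/43 + 16.3²/29) = 3.2251
df = 35.65 → 35 (Welch–Satterthwaite, rounded down)
t* = 2.438

CI: -1.00 ± 2.438 · 3.2251 = -1.00 ± 7.86 = (-8.86, 6.86)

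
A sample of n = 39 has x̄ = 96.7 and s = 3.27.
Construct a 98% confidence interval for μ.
(95.43, 97.97)

t-interval (σ unknown):
df = n - 1 = 38
t* = 2.429 for 98% confidence

Margin of error = t* · s/√n = 2.429 · 3.27/√39 = 1.27

CI: (95.43, 97.97)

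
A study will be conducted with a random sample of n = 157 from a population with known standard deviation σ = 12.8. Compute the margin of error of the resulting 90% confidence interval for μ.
Margin of error = 1.68

Margin of error = z* · σ/√n
= 1.645 · 12.8/√157
= 1.645 · 12.8/12.5300
= 1.68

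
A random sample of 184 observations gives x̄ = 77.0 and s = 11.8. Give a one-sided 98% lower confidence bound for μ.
μ ≥ 75.20

Lower bound (one-sided):
t* = 2.068 (one-sided for 98%)
Lower bound = x̄ - t* · s/√n = 77.0 - 2.068 · 11.8/√184 = 75.20

We are 98% confident that μ ≥ 75.20.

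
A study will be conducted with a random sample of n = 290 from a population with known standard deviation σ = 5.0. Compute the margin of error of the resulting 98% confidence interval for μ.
Margin of error = 0.68

Margin of error = z* · σ/√n
= 2.326 · 5.0/√290
= 2.326 · 5.0/17.0294
= 0.68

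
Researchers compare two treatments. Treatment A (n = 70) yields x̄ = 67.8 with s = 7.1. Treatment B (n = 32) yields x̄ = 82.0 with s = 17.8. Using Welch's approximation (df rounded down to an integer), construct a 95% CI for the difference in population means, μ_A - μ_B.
(-20.82, -7.58)

Difference: x̄₁ - x̄₂ = -14.20
SE = √(s₁²/n₁ + s₂²/n₂) = √(7.1²/70 + 17.8²/32) = 3.2590
df = 35.59 → 35 (Welch–Satterthwaite, rounded down)
t* = 2.030

CI: -14.20 ± 2.030 · 3.2590 = -14.20 ± 6.62 = (-20.82, -7.58)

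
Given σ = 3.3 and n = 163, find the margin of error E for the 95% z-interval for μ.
Margin of error = 0.51

Margin of error = z* · σ/√n
= 1.960 · 3.3/√163
= 1.960 · 3.3/12.7671
= 0.51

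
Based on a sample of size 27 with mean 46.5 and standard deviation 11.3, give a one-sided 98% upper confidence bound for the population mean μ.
μ ≤ 51.20

Upper bound (one-sided):
t* = 2.162 (one-sided for 98%)
Upper bound = x̄ + t* · s/√n = 46.5 + 2.162 · 11.3/√27 = 51.20

We are 98% confident that μ ≤ 51.20.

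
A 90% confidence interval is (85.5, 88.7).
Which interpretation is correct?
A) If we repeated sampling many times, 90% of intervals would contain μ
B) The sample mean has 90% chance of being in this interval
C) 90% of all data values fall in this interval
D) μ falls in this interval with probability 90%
A

A) Correct — this is the frequentist long-run coverage interpretation.
B) Wrong — x̄ is observed and sits in the interval by construction.
C) Wrong — a CI is about the parameter μ, not individual data values.
D) Wrong — μ is fixed; the randomness lives in the interval, not in μ.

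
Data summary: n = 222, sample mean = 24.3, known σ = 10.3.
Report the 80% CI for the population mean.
(23.41, 25.19)

z-interval (σ known):
z* = 1.282 for 80% confidence

Margin of error = z* · σ/√n = 1.282 · 10.3/√222 = 0.89

CI: (24.3 - 0.89, 24.3 + 0.89) = (23.41, 25.19)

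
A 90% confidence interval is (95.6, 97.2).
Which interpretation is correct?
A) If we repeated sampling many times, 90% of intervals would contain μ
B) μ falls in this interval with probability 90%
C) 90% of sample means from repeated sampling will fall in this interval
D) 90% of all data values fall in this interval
A

A) Correct — this is the frequentist long-run coverage interpretation.
B) Wrong — μ is fixed; the randomness lives in the interval, not in μ.
C) Wrong — coverage applies to intervals containing μ, not to future x̄ values.
D) Wrong — a CI is about the parameter μ, not individual data values.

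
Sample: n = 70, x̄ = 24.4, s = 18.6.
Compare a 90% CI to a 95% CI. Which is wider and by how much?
95% CI is wider by 1.46

df = 69
90% CI: t* = 1.667, (20.69, 28.11), width = 2 · t* · s/√n = 7.41
95% CI: t* = 1.995, (19.96, 28.84), width = 2 · t* · s/√n = 8.87

The 95% CI is wider by 8.87 - 7.41 = 1.46.
Higher confidence requires a wider interval.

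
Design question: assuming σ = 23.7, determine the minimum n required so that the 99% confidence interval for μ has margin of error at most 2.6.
n ≥ 552

For margin E ≤ 2.6:
n ≥ (z* · σ / E)²
n ≥ (2.576 · 23.7 / 2.6)²
n ≥ 551.37

Minimum n = 552 (rounding up)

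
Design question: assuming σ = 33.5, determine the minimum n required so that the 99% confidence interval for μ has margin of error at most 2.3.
n ≥ 1408

For margin E ≤ 2.3:
n ≥ (z* · σ / E)²
n ≥ (2.576 · 33.5 / 2.3)²
n ≥ 1407.75

Minimum n = 1408 (rounding up)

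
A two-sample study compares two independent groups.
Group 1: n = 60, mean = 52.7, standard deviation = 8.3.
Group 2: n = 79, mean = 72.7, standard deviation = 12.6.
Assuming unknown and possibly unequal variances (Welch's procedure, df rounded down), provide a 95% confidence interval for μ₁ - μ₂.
(-23.51, -16.49)

Difference: x̄₁ - x̄₂ = -20.00
SE = √(s₁²/n₁ + s₂²/n₂) = √(8.3²/60 + 12.6²/79) = 1.7770
df = 134.53 → 134 (Welch–Satterthwaite, rounded down)
t* = 1.978

CI: -20.00 ± 1.978 · 1.7770 = -20.00 ± 3.51 = (-23.51, -16.49)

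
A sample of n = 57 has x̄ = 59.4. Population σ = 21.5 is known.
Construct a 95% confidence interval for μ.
(53.82, 64.98)

z-interval (σ known):
z* = 1.960 for 95% confidence

Margin of error = z* · σ/√n = 1.960 · 21.5/√57 = 5.58

CI: (59.4 - 5.58, 59.4 + 5.58) = (53.82, 64.98)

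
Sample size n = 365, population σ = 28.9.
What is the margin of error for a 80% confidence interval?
Margin of error = 1.94

Margin of error = z* · σ/√n
= 1.282 · 28.9/√365
= 1.282 · 28.9/19.1050
= 1.94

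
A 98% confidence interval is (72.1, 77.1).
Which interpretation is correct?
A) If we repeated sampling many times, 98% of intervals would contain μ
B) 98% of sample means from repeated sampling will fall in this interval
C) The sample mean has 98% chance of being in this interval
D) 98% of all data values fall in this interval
A

A) Correct — this is the frequentist long-run coverage interpretation.
B) Wrong — coverage applies to intervals containing μ, not to future x̄ values.
C) Wrong — x̄ is observed and sits in the interval by construction.
D) Wrong — a CI is about the parameter μ, not individual data values.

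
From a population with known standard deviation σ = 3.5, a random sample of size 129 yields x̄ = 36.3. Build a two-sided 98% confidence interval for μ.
(35.58, 37.02)

z-interval (σ known):
z* = 2.326 for 98% confidence

Margin of error = z* · σ/√n = 2.326 · 3.5/√129 = 0.72

CI: (36.3 - 0.72, 36.3 + 0.72) = (35.58, 37.02)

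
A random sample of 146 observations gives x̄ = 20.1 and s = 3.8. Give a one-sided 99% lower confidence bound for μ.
μ ≥ 19.36

Lower bound (one-sided):
t* = 2.352 (one-sided for 99%)
Lower bound = x̄ - t* · s/√n = 20.1 - 2.352 · 3.8/√146 = 19.36

We are 99% confident that μ ≥ 19.36.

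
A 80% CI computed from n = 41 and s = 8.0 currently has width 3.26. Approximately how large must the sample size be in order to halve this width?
n ≈ 164

CI width ∝ 1/√n
To reduce width by factor 2, need √n to grow by 2 → need 2² = 4 times as many samples.

Current: n = 41, width = 3.26
New: n = 164, width ≈ 1.61

Width reduced by factor of 3.26/1.61 = 2.02.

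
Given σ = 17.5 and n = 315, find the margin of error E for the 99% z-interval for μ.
Margin of error = 2.54

Margin of error = z* · σ/√n
= 2.576 · 17.5/√315
= 2.576 · 17.5/17.7482
= 2.54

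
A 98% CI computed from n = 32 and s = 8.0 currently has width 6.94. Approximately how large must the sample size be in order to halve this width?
n ≈ 128

CI width ∝ 1/√n
To reduce width by factor 2, need √n to grow by 2 → need 2² = 4 times as many samples.

Current: n = 32, width = 6.94
New: n = 128, width ≈ 3.33

Width reduced by factor of 6.94/3.33 = 2.08.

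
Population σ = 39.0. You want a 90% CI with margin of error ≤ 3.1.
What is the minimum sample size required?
n ≥ 429

For margin E ≤ 3.1:
n ≥ (z* · σ / E)²
n ≥ (1.645 · 39.0 / 3.1)²
n ≥ 428.29

Minimum n = 429 (rounding up)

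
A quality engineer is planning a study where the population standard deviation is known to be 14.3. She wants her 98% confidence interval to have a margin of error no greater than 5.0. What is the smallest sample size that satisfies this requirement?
n ≥ 45

For margin E ≤ 5.0:
n ≥ (z* · σ / E)²
n ≥ (2.326 · 14.3 / 5.0)²
n ≥ 44.25

Minimum n = 45 (rounding up)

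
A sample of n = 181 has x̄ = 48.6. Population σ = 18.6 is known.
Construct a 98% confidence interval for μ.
(45.38, 51.82)

z-interval (σ known):
z* = 2.326 for 98% confidence

Margin of error = z* · σ/√n = 2.326 · 18.6/√181 = 3.22

CI: (48.6 - 3.22, 48.6 + 3.22) = (45.38, 51.82)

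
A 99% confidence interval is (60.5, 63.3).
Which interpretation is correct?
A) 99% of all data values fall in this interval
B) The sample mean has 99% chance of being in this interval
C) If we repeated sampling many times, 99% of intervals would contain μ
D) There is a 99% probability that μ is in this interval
C

A) Wrong — a CI is about the parameter μ, not individual data values.
B) Wrong — x̄ is observed and sits in the interval by construction.
C) Correct — this is the frequentist long-run coverage interpretation.
D) Wrong — μ is fixed; the randomness lives in the interval, not in μ.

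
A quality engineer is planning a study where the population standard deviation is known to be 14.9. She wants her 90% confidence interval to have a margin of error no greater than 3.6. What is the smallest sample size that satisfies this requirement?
n ≥ 47

For margin E ≤ 3.6:
n ≥ (z* · σ / E)²
n ≥ (1.645 · 14.9 / 3.6)²
n ≥ 46.36

Minimum n = 47 (rounding up)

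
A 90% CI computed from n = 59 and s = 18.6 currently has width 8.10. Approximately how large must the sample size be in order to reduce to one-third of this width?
n ≈ 531

CI width ∝ 1/√n
To reduce width by factor 3, need √n to grow by 3 → need 3² = 9 times as many samples.

Current: n = 59, width = 8.10
New: n = 531, width ≈ 2.66

Width reduced by factor of 8.10/2.66 = 3.05.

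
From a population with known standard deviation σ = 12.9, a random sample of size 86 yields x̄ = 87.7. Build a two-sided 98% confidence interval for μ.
(84.46, 90.94)

z-interval (σ known):
z* = 2.326 for 98% confidence

Margin of error = z* · σ/√n = 2.326 · 12.9/√86 = 3.24

CI: (87.7 - 3.24, 87.7 + 3.24) = (84.46, 90.94)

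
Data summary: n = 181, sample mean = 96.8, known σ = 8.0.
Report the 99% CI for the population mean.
(95.27, 98.33)

z-interval (σ known):
z* = 2.576 for 99% confidence

Margin of error = z* · σ/√n = 2.576 · 8.0/√181 = 1.53

CI: (96.8 - 1.53, 96.8 + 1.53) = (95.27, 98.33)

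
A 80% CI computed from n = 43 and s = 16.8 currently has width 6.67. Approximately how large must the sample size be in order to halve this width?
n ≈ 172

CI width ∝ 1/√n
To reduce width by factor 2, need √n to grow by 2 → need 2² = 4 times as many samples.

Current: n = 43, width = 6.67
New: n = 172, width ≈ 3.30

Width reduced by factor of 6.67/3.30 = 2.02.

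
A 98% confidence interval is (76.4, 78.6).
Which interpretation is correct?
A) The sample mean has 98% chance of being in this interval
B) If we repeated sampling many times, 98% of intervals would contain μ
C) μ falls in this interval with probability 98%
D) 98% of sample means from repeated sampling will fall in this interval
B

A) Wrong — x̄ is observed and sits in the interval by construction.
B) Correct — this is the frequentist long-run coverage interpretation.
C) Wrong — μ is fixed; the randomness lives in the interval, not in μ.
D) Wrong — coverage applies to intervals containing μ, not to future x̄ values.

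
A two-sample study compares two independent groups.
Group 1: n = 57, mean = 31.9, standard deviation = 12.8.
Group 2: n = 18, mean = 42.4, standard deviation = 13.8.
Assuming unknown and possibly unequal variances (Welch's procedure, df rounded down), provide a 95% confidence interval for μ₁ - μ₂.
(-18.04, -2.96)

Difference: x̄₁ - x̄₂ = -10.50
SE = √(s₁²/n₁ + s₂²/n₂) = √(12.8²/57 + 13.8²/18) = 3.6680
df = 26.89 → 26 (Welch–Satterthwaite, rounded down)
t* = 2.056

CI: -10.50 ± 2.056 · 3.6680 = -10.50 ± 7.54 = (-18.04, -2.96)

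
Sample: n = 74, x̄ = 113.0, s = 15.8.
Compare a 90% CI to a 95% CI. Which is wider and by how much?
95% CI is wider by 1.20

df = 73
90% CI: t* = 1.666, (109.94, 116.06), width = 2 · t* · s/√n = 6.12
95% CI: t* = 1.993, (109.34, 116.66), width = 2 · t* · s/√n = 7.32

The 95% CI is wider by 7.32 - 6.12 = 1.20.
Higher confidence requires a wider interval.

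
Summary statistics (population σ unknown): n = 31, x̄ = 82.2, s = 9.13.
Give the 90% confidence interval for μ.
(79.42, 84.98)

t-interval (σ unknown):
df = n - 1 = 30
t* = 1.697 for 90% confidence

Margin of error = t* · s/√n = 1.697 · 9.13/√31 = 2.78

CI: (79.42, 84.98)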